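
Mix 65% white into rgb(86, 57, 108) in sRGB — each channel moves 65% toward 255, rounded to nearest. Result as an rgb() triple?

Lerp each channel 65% toward 255:
  R: 86 + 0.65×(255−86) = 86 + 109.85 = 195.85 → 196
  G: 57 + 128.7 = 185.7 → 186
  B: 108 + 0.65×(255−108) = 108 + 95.55 = 203.55 → 204

rgb(196, 186, 204)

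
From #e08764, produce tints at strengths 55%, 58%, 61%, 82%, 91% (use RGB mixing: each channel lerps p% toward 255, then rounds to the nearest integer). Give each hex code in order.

#f1c9b9, #f2cdbe, #f3d0c3, #f9e9e3, #fcf4f1

#e08764 is rgb(224, 135, 100).
55%: (224 + 17.05 = 241.05→241, 135 + 66 = 201→201, 100 + 85.25 = 185.25→185) → #f1c9b9
58%: (224 + 17.98 = 241.98→242, 135 + 69.6 = 204.6→205, 100 + 89.9 = 189.9→190) → #f2cdbe
61%: (224 + 18.91 = 242.91→243, 135 + 73.2 = 208.2→208, 100 + 94.55 = 194.55→195) → #f3d0c3
82%: (224 + 25.42 = 249.42→249, 135 + 98.4 = 233.4→233, 100 + 127.1 = 227.1→227) → #f9e9e3
91%: (224 + 28.21 = 252.21→252, 135 + 109.2 = 244.2→244, 100 + 141.05 = 241.05→241) → #fcf4f1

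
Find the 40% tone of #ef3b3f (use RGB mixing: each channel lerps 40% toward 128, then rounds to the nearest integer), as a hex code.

#ef3b3f is rgb(239, 59, 63).
A 40% tone moves each channel 40% toward 128:
  R: 239 − 44.4 = 194.6 → 195
  G: 59 + 0.4×(128−59) = 59 + 27.6 = 86.6 → 87
  B: 63 + 26 = 89 → 89
rgb(195, 87, 89) = #c35759.

#c35759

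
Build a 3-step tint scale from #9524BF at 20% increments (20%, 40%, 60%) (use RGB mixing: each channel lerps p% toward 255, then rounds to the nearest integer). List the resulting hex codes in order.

#9524BF is rgb(149, 36, 191).
20%: (149 + 21.2 = 170.2→170, 36 + 43.8 = 79.8→80, 191 + 12.8 = 203.8→204) → #AA50CC
40%: (149 + 42.4 = 191.4→191, 36 + 87.6 = 123.6→124, 191 + 25.6 = 216.6→217) → #BF7CD9
60%: (149 + 63.6 = 212.6→213, 36 + 131.4 = 167.4→167, 191 + 38.4 = 229.4→229) → #D5A7E5

#AA50CC, #BF7CD9, #D5A7E5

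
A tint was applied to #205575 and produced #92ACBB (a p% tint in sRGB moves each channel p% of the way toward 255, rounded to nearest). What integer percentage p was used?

51%

#205575 is rgb(32, 85, 117); #92ACBB is rgb(146, 172, 187).
On the R channel (widest range): 146 ≈ 32 + (p/100)(255 − 32), so p ≈ 100×(146 − 32)/(255 − 32) = 11400/223 = 51.12.
p = 51 reproduces all three channels after rounding.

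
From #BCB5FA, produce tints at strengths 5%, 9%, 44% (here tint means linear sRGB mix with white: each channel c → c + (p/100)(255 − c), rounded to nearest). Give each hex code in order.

#BFB9FA, #C2BCFA, #D9D6FC

#BCB5FA is rgb(188, 181, 250).
5%: (188 + 3.35 = 191.35→191, 181 + 3.7 = 184.7→185, 250→250) → #BFB9FA
9%: (188 + 6.03 = 194.03→194, 181 + 6.66 = 187.66→188, 250→250) → #C2BCFA
44%: (188 + 29.48 = 217.48→217, 181 + 32.56 = 213.56→214, 250 + 2.2 = 252.2→252) → #D9D6FC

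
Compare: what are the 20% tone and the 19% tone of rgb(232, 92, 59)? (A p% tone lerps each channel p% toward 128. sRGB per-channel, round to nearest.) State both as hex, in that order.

#d36349, #d46348

20% tone:
  R: 232 − 20.8 = 211.2 → 211
  G: 92 + 7.2 = 99.2 → 99
  B: 59 + 0.2×(128−59) = 59 + 13.8 = 72.8 → 73
  → #d36349
19% tone:
  R: 232 + 0.19×(128−232) = 232 − 19.76 = 212.24 → 212
  G: 92 + 0.19×(128−92) = 92 + 6.84 = 98.84 → 99
  B: 59 + 13.11 = 72.11 → 72
  → #d46348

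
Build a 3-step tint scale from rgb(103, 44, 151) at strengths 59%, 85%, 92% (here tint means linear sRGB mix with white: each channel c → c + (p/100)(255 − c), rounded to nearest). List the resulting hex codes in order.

#C1A8D4, #E8DFEF, #F3EEF7

59%: (103 + 89.68 = 192.68→193, 44 + 124.49 = 168.49→168, 151 + 61.36 = 212.36→212) → #C1A8D4
85%: (103 + 129.2 = 232.2→232, 44 + 179.35 = 223.35→223, 151 + 88.4 = 239.4→239) → #E8DFEF
92%: (103 + 139.84 = 242.84→243, 44 + 194.12 = 238.12→238, 151 + 95.68 = 246.68→247) → #F3EEF7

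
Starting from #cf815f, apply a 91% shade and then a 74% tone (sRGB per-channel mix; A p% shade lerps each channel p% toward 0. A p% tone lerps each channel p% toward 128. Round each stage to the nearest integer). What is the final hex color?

#646261

#cf815f is rgb(207, 129, 95).
A 91% shade moves each channel 91% toward 0:
  R: 207 − 188.37 = 18.63 → 19
  G: 129 + 0.91×(0−129) = 129 − 117.39 = 11.61 → 12
  B: 95 − 86.45 = 8.55 → 9
After the shade: rgb(19, 12, 9) = #130c09.
Per channel, c → c + 0.74(128 − c):
  R: 19 + 0.74×(128−19) = 19 + 80.66 = 99.66 → 100
  G: 12 + 85.84 = 97.84 → 98
  B: 9 + 0.74×(128−9) = 9 + 88.06 = 97.06 → 97
rgb(100, 98, 97) = #646261.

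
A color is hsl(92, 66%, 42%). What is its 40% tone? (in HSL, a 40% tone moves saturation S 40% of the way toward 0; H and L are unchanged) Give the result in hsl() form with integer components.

hsl(92, 40%, 42%)

S moves 40% from 66 toward 0: 66 − 26.4 = 39.6 → 40.
H and L are unchanged.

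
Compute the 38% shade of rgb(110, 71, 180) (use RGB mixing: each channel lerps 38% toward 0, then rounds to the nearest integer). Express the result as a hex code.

Lerp each channel 38% toward 0:
  R: 110 + 0.38×(0−110) = 110 − 41.8 = 68.2 → 68
  G: 71 − 26.98 = 44.02 → 44
  B: 180 + 0.38×(0−180) = 180 − 68.4 = 111.6 → 112
rgb(68, 44, 112) = #442C70.

#442C70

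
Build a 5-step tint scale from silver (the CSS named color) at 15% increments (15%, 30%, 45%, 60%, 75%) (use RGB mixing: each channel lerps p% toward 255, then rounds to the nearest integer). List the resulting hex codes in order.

CSS silver is rgb(192, 192, 192).
15%: (192 + 9.45 = 201.45→201, 192 + 9.45 = 201.45→201, 192 + 9.45 = 201.45→201) → #C9C9C9
30%: (192 + 18.9 = 210.9→211, 192 + 18.9 = 210.9→211, 192 + 18.9 = 210.9→211) → #D3D3D3
45%: (192 + 28.35 = 220.35→220, 192 + 28.35 = 220.35→220, 192 + 28.35 = 220.35→220) → #DCDCDC
60%: (192 + 37.8 = 229.8→230, 192 + 37.8 = 229.8→230, 192 + 37.8 = 229.8→230) → #E6E6E6
75%: (192 + 47.25 = 239.25→239, 192 + 47.25 = 239.25→239, 192 + 47.25 = 239.25→239) → #EFEFEF

#C9C9C9, #D3D3D3, #DCDCDC, #E6E6E6, #EFEFEF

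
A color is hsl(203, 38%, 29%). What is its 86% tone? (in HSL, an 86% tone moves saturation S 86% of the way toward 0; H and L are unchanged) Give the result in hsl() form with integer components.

S moves 86% from 38 toward 0: 38 − 32.68 = 5.32 → 5.
H and L are unchanged.

hsl(203, 5%, 29%)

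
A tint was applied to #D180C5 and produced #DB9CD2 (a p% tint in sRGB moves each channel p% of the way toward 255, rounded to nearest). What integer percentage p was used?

22%

#D180C5 is rgb(209, 128, 197); #DB9CD2 is rgb(219, 156, 210).
On the G channel (widest range): 156 ≈ 128 + (p/100)(255 − 128), so p ≈ 100×(156 − 128)/(255 − 128) = 2800/127 = 22.05.
p = 22 reproduces all three channels after rounding.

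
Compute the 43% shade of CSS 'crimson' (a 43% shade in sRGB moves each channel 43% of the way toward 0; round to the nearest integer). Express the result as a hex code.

#7D0B22

CSS crimson is rgb(220, 20, 60).
Lerp each channel 43% toward 0:
  R: 220 + 0.43×(0−220) = 220 − 94.6 = 125.4 → 125
  G: 20 + 0.43×(0−20) = 20 − 8.6 = 11.4 → 11
  B: 60 − 25.8 = 34.2 → 34
rgb(125, 11, 34) = #7D0B22.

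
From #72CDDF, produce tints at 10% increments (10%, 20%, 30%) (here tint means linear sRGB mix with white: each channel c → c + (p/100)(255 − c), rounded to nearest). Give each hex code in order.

#80D2E2, #8ED7E5, #9CDCE9

#72CDDF is rgb(114, 205, 223).
10%: (114 + 14.1 = 128.1→128, 205 + 5 = 210→210, 223 + 3.2 = 226.2→226) → #80D2E2
20%: (114 + 28.2 = 142.2→142, 205 + 10 = 215→215, 223 + 6.4 = 229.4→229) → #8ED7E5
30%: (114 + 42.3 = 156.3→156, 205 + 15 = 220→220, 223 + 9.6 = 232.6→233) → #9CDCE9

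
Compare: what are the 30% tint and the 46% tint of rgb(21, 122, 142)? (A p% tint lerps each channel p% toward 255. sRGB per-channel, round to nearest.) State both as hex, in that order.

30% tint:
  R: 21 + 0.3×(255−21) = 21 + 70.2 = 91.2 → 91
  G: 122 + 39.9 = 161.9 → 162
  B: 142 + 33.9 = 175.9 → 176
  → #5ba2b0
46% tint:
  R: 21 + 0.46×(255−21) = 21 + 107.64 = 128.64 → 129
  G: 122 + 0.46×(255−122) = 122 + 61.18 = 183.18 → 183
  B: 142 + 0.46×(255−142) = 142 + 51.98 = 193.98 → 194
  → #81b7c2

#5ba2b0, #81b7c2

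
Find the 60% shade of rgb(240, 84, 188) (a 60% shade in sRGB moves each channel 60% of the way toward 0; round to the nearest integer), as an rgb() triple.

A 60% shade moves each channel 60% toward 0:
  R: 240 − 144 = 96 → 96
  G: 84 − 50.4 = 33.6 → 34
  B: 188 + 0.6×(0−188) = 188 − 112.8 = 75.2 → 75

rgb(96, 34, 75)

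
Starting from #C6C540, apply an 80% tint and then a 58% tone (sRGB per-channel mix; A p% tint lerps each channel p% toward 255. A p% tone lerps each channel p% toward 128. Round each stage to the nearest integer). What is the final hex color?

#C6C540 is rgb(198, 197, 64).
An 80% tint moves each channel 80% toward 255:
  R: 198 + 0.8×(255−198) = 198 + 45.6 = 243.6 → 244
  G: 197 + 0.8×(255−197) = 197 + 46.4 = 243.4 → 243
  B: 64 + 0.8×(255−64) = 64 + 152.8 = 216.8 → 217
After the tint: rgb(244, 243, 217) = #F4F3D9.
Lerp each channel 58% toward 128:
  R: 244 − 67.28 = 176.72 → 177
  G: 243 + 0.58×(128−243) = 243 − 66.7 = 176.3 → 176
  B: 217 − 51.62 = 165.38 → 165
rgb(177, 176, 165) = #B1B0A5.

#B1B0A5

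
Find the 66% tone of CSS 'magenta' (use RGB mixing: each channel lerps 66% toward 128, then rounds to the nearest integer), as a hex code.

CSS magenta is rgb(255, 0, 255).
Lerp each channel 66% toward 128:
  R: 255 + 0.66×(128−255) = 255 − 83.82 = 171.18 → 171
  G: 0 + 84.48 = 84.48 → 84
  B: 255 − 83.82 = 171.18 → 171
rgb(171, 84, 171) = #ab54ab.

#ab54ab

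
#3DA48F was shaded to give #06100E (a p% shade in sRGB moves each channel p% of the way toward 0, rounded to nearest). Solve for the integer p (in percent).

90%

#3DA48F is rgb(61, 164, 143); #06100E is rgb(6, 16, 14).
On the G channel (widest range): 16 ≈ 164 + (p/100)(0 − 164), so p ≈ 100×(16 − 164)/(0 − 164) = -14800/-164 = 90.24.
p = 90 reproduces all three channels after rounding.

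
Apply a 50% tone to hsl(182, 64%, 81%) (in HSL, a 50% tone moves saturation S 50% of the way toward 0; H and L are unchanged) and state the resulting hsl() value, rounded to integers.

hsl(182, 32%, 81%)

S moves 50% from 64 toward 0: 64 − 32 = 32 → 32.
H and L are unchanged.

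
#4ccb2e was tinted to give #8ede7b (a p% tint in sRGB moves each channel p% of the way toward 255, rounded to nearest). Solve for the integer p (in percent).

#4ccb2e is rgb(76, 203, 46); #8ede7b is rgb(142, 222, 123).
On the B channel (widest range): 123 ≈ 46 + (p/100)(255 − 46), so p ≈ 100×(123 − 46)/(255 − 46) = 7700/209 = 36.84.
p = 37 reproduces all three channels after rounding.

37%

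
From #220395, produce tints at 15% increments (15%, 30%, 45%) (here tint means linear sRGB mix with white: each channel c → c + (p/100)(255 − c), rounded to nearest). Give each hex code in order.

#220395 is rgb(34, 3, 149).
15%: (34 + 33.15 = 67.15→67, 3 + 37.8 = 40.8→41, 149 + 15.9 = 164.9→165) → #4329a5
30%: (34 + 66.3 = 100.3→100, 3 + 75.6 = 78.6→79, 149 + 31.8 = 180.8→181) → #644fb5
45%: (34 + 99.45 = 133.45→133, 3 + 113.4 = 116.4→116, 149 + 47.7 = 196.7→197) → #8574c5

#4329a5, #644fb5, #8574c5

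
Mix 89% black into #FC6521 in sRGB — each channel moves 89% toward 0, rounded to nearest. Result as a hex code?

#1C0B04

#FC6521 is rgb(252, 101, 33).
An 89% shade moves each channel 89% toward 0:
  R: 252 + 0.89×(0−252) = 252 − 224.28 = 27.72 → 28
  G: 101 − 89.89 = 11.11 → 11
  B: 33 + 0.89×(0−33) = 33 − 29.37 = 3.63 → 4
rgb(28, 11, 4) = #1C0B04.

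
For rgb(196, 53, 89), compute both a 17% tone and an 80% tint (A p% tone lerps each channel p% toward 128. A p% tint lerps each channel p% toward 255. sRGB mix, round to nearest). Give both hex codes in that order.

17% tone:
  R: 196 + 0.17×(128−196) = 196 − 11.56 = 184.44 → 184
  G: 53 + 0.17×(128−53) = 53 + 12.75 = 65.75 → 66
  B: 89 + 0.17×(128−89) = 89 + 6.63 = 95.63 → 96
  → #B84260
80% tint:
  R: 196 + 0.8×(255−196) = 196 + 47.2 = 243.2 → 243
  G: 53 + 161.6 = 214.6 → 215
  B: 89 + 0.8×(255−89) = 89 + 132.8 = 221.8 → 222
  → #F3D7DE

#B84260, #F3D7DE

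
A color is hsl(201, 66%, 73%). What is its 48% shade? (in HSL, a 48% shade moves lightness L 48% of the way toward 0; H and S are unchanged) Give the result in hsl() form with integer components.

L moves 48% from 73 toward 0: 73 − 35.04 = 37.96 → 38.
H and S are unchanged.

hsl(201, 66%, 38%)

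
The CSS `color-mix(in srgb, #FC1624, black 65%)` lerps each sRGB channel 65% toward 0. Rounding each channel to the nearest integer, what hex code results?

#58080D

#FC1624 is rgb(252, 22, 36).
Per channel, c → c + 0.65(0 − c):
  R: 252 − 163.8 = 88.2 → 88
  G: 22 + 0.65×(0−22) = 22 − 14.3 = 7.7 → 8
  B: 36 − 23.4 = 12.6 → 13
rgb(88, 8, 13) = #58080D.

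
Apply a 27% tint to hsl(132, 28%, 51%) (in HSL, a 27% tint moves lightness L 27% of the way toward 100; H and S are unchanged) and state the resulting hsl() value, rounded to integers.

hsl(132, 28%, 64%)

L moves 27% from 51 toward 100: 51 + 13.23 = 64.23 → 64.
H and S are unchanged.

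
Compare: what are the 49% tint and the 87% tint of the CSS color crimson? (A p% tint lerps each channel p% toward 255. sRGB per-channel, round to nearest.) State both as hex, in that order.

#ed879c, #fae0e6

CSS crimson is rgb(220, 20, 60).
49% tint:
  R: 220 + 0.49×(255−220) = 220 + 17.15 = 237.15 → 237
  G: 20 + 115.15 = 135.15 → 135
  B: 60 + 0.49×(255−60) = 60 + 95.55 = 155.55 → 156
  → #ed879c
87% tint:
  R: 220 + 0.87×(255−220) = 220 + 30.45 = 250.45 → 250
  G: 20 + 0.87×(255−20) = 20 + 204.45 = 224.45 → 224
  B: 60 + 0.87×(255−60) = 60 + 169.65 = 229.65 → 230
  → #fae0e6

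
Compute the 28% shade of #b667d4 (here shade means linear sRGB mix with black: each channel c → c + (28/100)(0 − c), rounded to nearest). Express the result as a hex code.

#b667d4 is rgb(182, 103, 212).
Per channel, c → c + 0.28(0 − c):
  R: 182 − 50.96 = 131.04 → 131
  G: 103 + 0.28×(0−103) = 103 − 28.84 = 74.16 → 74
  B: 212 + 0.28×(0−212) = 212 − 59.36 = 152.64 → 153
rgb(131, 74, 153) = #834a99.

#834a99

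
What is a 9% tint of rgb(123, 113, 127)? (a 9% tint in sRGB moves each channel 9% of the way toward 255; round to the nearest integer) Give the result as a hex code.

#877e8b

A 9% tint moves each channel 9% toward 255:
  R: 123 + 0.09×(255−123) = 123 + 11.88 = 134.88 → 135
  G: 113 + 0.09×(255−113) = 113 + 12.78 = 125.78 → 126
  B: 127 + 11.52 = 138.52 → 139
rgb(135, 126, 139) = #877e8b.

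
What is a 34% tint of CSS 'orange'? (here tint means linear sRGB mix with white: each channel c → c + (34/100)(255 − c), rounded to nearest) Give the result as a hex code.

CSS orange is rgb(255, 165, 0).
Per channel, c → c + 0.34(255 − c):
  R: 255 + 0.34×(255−255) = 255 + 0 = 255 → 255
  G: 165 + 0.34×(255−165) = 165 + 30.6 = 195.6 → 196
  B: 0 + 0.34×(255−0) = 0 + 86.7 = 86.7 → 87
rgb(255, 196, 87) = #FFC457.

#FFC457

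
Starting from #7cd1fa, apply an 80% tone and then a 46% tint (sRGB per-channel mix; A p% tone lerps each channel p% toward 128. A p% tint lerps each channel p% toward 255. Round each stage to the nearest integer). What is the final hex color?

#bac3c7

#7cd1fa is rgb(124, 209, 250).
An 80% tone moves each channel 80% toward 128:
  R: 124 + 3.2 = 127.2 → 127
  G: 209 + 0.8×(128−209) = 209 − 64.8 = 144.2 → 144
  B: 250 + 0.8×(128−250) = 250 − 97.6 = 152.4 → 152
After the tone: rgb(127, 144, 152) = #7f9098.
A 46% tint moves each channel 46% toward 255:
  R: 127 + 58.88 = 185.88 → 186
  G: 144 + 0.46×(255−144) = 144 + 51.06 = 195.06 → 195
  B: 152 + 47.38 = 199.38 → 199
rgb(186, 195, 199) = #bac3c7.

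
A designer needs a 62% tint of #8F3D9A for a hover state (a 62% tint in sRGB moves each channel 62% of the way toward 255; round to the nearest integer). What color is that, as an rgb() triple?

#8F3D9A is rgb(143, 61, 154).
Per channel, c → c + 0.62(255 − c):
  R: 143 + 0.62×(255−143) = 143 + 69.44 = 212.44 → 212
  G: 61 + 120.28 = 181.28 → 181
  B: 154 + 0.62×(255−154) = 154 + 62.62 = 216.62 → 217

rgb(212, 181, 217)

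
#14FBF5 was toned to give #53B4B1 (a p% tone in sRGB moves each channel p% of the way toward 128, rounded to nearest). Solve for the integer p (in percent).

#14FBF5 is rgb(20, 251, 245); #53B4B1 is rgb(83, 180, 177).
On the G channel (widest range): 180 ≈ 251 + (p/100)(128 − 251), so p ≈ 100×(180 − 251)/(128 − 251) = -7100/-123 = 57.72.
p = 58 reproduces all three channels after rounding.

58%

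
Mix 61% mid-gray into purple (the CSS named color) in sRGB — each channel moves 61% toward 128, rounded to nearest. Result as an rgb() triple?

rgb(128, 78, 128)

CSS purple is rgb(128, 0, 128).
Per channel, c → c + 0.61(128 − c):
  R: 128 + 0 = 128 → 128
  G: 0 + 78.08 = 78.08 → 78
  B: 128 + 0 = 128 → 128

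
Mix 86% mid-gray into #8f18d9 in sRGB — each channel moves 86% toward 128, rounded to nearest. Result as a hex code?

#82718c

#8f18d9 is rgb(143, 24, 217).
Per channel, c → c + 0.86(128 − c):
  R: 143 + 0.86×(128−143) = 143 − 12.9 = 130.1 → 130
  G: 24 + 0.86×(128−24) = 24 + 89.44 = 113.44 → 113
  B: 217 + 0.86×(128−217) = 217 − 76.54 = 140.46 → 140
rgb(130, 113, 140) = #82718c.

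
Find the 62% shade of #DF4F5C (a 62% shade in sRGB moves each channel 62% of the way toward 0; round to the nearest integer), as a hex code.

#551E23

#DF4F5C is rgb(223, 79, 92).
Lerp each channel 62% toward 0:
  R: 223 − 138.26 = 84.74 → 85
  G: 79 − 48.98 = 30.02 → 30
  B: 92 − 57.04 = 34.96 → 35
rgb(85, 30, 35) = #551E23.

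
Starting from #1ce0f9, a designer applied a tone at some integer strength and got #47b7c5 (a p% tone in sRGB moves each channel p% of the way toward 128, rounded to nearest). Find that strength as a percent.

#1ce0f9 is rgb(28, 224, 249); #47b7c5 is rgb(71, 183, 197).
On the B channel (widest range): 197 ≈ 249 + (p/100)(128 − 249), so p ≈ 100×(197 − 249)/(128 − 249) = -5200/-121 = 42.98.
p = 43 reproduces all three channels after rounding.

43%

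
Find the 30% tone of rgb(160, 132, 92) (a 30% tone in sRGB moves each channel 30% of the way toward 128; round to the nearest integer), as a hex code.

#968367

Lerp each channel 30% toward 128:
  R: 160 + 0.3×(128−160) = 160 − 9.6 = 150.4 → 150
  G: 132 + 0.3×(128−132) = 132 − 1.2 = 130.8 → 131
  B: 92 + 0.3×(128−92) = 92 + 10.8 = 102.8 → 103
rgb(150, 131, 103) = #968367.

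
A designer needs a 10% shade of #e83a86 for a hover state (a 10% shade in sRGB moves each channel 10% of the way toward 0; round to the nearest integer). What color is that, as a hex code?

#e83a86 is rgb(232, 58, 134).
Lerp each channel 10% toward 0:
  R: 232 + 0.1×(0−232) = 232 − 23.2 = 208.8 → 209
  G: 58 + 0.1×(0−58) = 58 − 5.8 = 52.2 → 52
  B: 134 + 0.1×(0−134) = 134 − 13.4 = 120.6 → 121
rgb(209, 52, 121) = #d13479.

#d13479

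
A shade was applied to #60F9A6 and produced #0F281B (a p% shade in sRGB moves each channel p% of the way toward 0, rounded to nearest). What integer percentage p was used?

#60F9A6 is rgb(96, 249, 166); #0F281B is rgb(15, 40, 27).
On the G channel (widest range): 40 ≈ 249 + (p/100)(0 − 249), so p ≈ 100×(40 − 249)/(0 − 249) = -20900/-249 = 83.94.
p = 84 reproduces all three channels after rounding.

84%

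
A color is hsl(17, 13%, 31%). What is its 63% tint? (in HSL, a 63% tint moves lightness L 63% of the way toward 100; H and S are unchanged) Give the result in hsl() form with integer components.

hsl(17, 13%, 74%)

L moves 63% from 31 toward 100: 31 + 43.47 = 74.47 → 74.
H and S are unchanged.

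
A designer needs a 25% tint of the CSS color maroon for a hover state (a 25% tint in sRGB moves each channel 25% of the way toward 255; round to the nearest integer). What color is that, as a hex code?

#a04040

CSS maroon is rgb(128, 0, 0).
Lerp each channel 25% toward 255:
  R: 128 + 0.25×(255−128) = 128 + 31.75 = 159.75 → 160
  G: 0 + 0.25×(255−0) = 0 + 63.75 = 63.75 → 64
  B: 0 + 0.25×(255−0) = 0 + 63.75 = 63.75 → 64
rgb(160, 64, 64) = #a04040.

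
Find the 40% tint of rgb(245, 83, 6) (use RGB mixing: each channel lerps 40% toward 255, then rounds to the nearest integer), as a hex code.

Lerp each channel 40% toward 255:
  R: 245 + 0.4×(255−245) = 245 + 4 = 249 → 249
  G: 83 + 0.4×(255−83) = 83 + 68.8 = 151.8 → 152
  B: 6 + 99.6 = 105.6 → 106
rgb(249, 152, 106) = #f9986a.

#f9986a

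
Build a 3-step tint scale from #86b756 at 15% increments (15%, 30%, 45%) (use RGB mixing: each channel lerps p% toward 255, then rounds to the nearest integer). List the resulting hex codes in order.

#98c26f, #aacd89, #bcd7a2

#86b756 is rgb(134, 183, 86).
15%: (134 + 18.15 = 152.15→152, 183 + 10.8 = 193.8→194, 86 + 25.35 = 111.35→111) → #98c26f
30%: (134 + 36.3 = 170.3→170, 183 + 21.6 = 204.6→205, 86 + 50.7 = 136.7→137) → #aacd89
45%: (134 + 54.45 = 188.45→188, 183 + 32.4 = 215.4→215, 86 + 76.05 = 162.05→162) → #bcd7a2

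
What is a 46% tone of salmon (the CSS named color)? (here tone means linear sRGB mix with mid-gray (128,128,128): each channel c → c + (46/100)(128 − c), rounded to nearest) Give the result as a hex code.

CSS salmon is rgb(250, 128, 114).
A 46% tone moves each channel 46% toward 128:
  R: 250 + 0.46×(128−250) = 250 − 56.12 = 193.88 → 194
  G: 128 + 0 = 128 → 128
  B: 114 + 0.46×(128−114) = 114 + 6.44 = 120.44 → 120
rgb(194, 128, 120) = #C28078.

#C28078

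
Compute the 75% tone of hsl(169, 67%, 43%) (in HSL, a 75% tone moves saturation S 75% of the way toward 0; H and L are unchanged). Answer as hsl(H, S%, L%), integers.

hsl(169, 17%, 43%)

S moves 75% from 67 toward 0: 67 − 50.25 = 16.75 → 17.
H and L are unchanged.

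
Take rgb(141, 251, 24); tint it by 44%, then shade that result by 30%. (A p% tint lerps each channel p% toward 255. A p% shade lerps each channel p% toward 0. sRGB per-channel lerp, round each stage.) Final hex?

#86B158

Per channel, c → c + 0.44(255 − c):
  R: 141 + 50.16 = 191.16 → 191
  G: 251 + 0.44×(255−251) = 251 + 1.76 = 252.76 → 253
  B: 24 + 0.44×(255−24) = 24 + 101.64 = 125.64 → 126
After the tint: rgb(191, 253, 126) = #BFFD7E.
Per channel, c → c + 0.3(0 − c):
  R: 191 + 0.3×(0−191) = 191 − 57.3 = 133.7 → 134
  G: 253 − 75.9 = 177.1 → 177
  B: 126 − 37.8 = 88.2 → 88
rgb(134, 177, 88) = #86B158.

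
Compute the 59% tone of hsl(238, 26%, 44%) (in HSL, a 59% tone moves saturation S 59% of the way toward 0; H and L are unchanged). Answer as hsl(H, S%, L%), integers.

hsl(238, 11%, 44%)

S moves 59% from 26 toward 0: 26 − 15.34 = 10.66 → 11.
H and L are unchanged.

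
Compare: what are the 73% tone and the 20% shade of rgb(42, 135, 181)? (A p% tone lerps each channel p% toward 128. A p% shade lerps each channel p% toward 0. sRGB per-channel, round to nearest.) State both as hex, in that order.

73% tone:
  R: 42 + 0.73×(128−42) = 42 + 62.78 = 104.78 → 105
  G: 135 − 5.11 = 129.89 → 130
  B: 181 + 0.73×(128−181) = 181 − 38.69 = 142.31 → 142
  → #69828E
20% shade:
  R: 42 + 0.2×(0−42) = 42 − 8.4 = 33.6 → 34
  G: 135 + 0.2×(0−135) = 135 − 27 = 108 → 108
  B: 181 − 36.2 = 144.8 → 145
  → #226C91

#69828E, #226C91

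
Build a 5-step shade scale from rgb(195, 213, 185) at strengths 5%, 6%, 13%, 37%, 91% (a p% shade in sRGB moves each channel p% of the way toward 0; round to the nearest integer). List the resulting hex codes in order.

5%: (195 − 9.75 = 185.25→185, 213 − 10.65 = 202.35→202, 185 − 9.25 = 175.75→176) → #B9CAB0
6%: (195 − 11.7 = 183.3→183, 213 − 12.78 = 200.22→200, 185 − 11.1 = 173.9→174) → #B7C8AE
13%: (195 − 25.35 = 169.65→170, 213 − 27.69 = 185.31→185, 185 − 24.05 = 160.95→161) → #AAB9A1
37%: (195 − 72.15 = 122.85→123, 213 − 78.81 = 134.19→134, 185 − 68.45 = 116.55→117) → #7B8675
91%: (195 − 177.45 = 17.55→18, 213 − 193.83 = 19.17→19, 185 − 168.35 = 16.65→17) → #121311

#B9CAB0, #B7C8AE, #AAB9A1, #7B8675, #121311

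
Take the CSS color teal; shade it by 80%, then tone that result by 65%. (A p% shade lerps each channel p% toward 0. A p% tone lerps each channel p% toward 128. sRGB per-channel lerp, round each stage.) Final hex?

#535C5C

CSS teal is rgb(0, 128, 128).
An 80% shade moves each channel 80% toward 0:
  R: 0 + 0 = 0 → 0
  G: 128 + 0.8×(0−128) = 128 − 102.4 = 25.6 → 26
  B: 128 − 102.4 = 25.6 → 26
After the shade: rgb(0, 26, 26) = #001A1A.
A 65% tone moves each channel 65% toward 128:
  R: 0 + 83.2 = 83.2 → 83
  G: 26 + 66.3 = 92.3 → 92
  B: 26 + 66.3 = 92.3 → 92
rgb(83, 92, 92) = #535C5C.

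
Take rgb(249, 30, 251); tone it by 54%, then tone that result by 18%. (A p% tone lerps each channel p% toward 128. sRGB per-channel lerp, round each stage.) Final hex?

Lerp each channel 54% toward 128:
  R: 249 + 0.54×(128−249) = 249 − 65.34 = 183.66 → 184
  G: 30 + 0.54×(128−30) = 30 + 52.92 = 82.92 → 83
  B: 251 + 0.54×(128−251) = 251 − 66.42 = 184.58 → 185
After the tone: rgb(184, 83, 185) = #b853b9.
An 18% tone moves each channel 18% toward 128:
  R: 184 + 0.18×(128−184) = 184 − 10.08 = 173.92 → 174
  G: 83 + 8.1 = 91.1 → 91
  B: 185 − 10.26 = 174.74 → 175
rgb(174, 91, 175) = #ae5baf.

#ae5baf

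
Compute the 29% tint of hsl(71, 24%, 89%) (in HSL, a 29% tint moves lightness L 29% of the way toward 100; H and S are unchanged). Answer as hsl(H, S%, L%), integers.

L moves 29% from 89 toward 100: 89 + 3.19 = 92.19 → 92.
H and S are unchanged.

hsl(71, 24%, 92%)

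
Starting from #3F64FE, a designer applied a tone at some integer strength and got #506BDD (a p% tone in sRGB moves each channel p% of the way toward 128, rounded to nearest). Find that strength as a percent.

#3F64FE is rgb(63, 100, 254); #506BDD is rgb(80, 107, 221).
On the B channel (widest range): 221 ≈ 254 + (p/100)(128 − 254), so p ≈ 100×(221 − 254)/(128 − 254) = -3300/-126 = 26.19.
p = 26 reproduces all three channels after rounding.

26%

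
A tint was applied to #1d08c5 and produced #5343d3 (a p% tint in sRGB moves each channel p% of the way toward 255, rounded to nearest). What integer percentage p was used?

#1d08c5 is rgb(29, 8, 197); #5343d3 is rgb(83, 67, 211).
On the G channel (widest range): 67 ≈ 8 + (p/100)(255 − 8), so p ≈ 100×(67 − 8)/(255 − 8) = 5900/247 = 23.89.
p = 24 reproduces all three channels after rounding.

24%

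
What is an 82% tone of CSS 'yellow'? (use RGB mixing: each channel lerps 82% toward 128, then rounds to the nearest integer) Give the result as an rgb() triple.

CSS yellow is rgb(255, 255, 0).
Per channel, c → c + 0.82(128 − c):
  R: 255 + 0.82×(128−255) = 255 − 104.14 = 150.86 → 151
  G: 255 + 0.82×(128−255) = 255 − 104.14 = 150.86 → 151
  B: 0 + 104.96 = 104.96 → 105

rgb(151, 151, 105)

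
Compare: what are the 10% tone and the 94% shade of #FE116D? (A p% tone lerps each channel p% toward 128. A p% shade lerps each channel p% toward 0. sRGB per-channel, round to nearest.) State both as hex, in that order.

#FE116D is rgb(254, 17, 109).
10% tone:
  R: 254 + 0.1×(128−254) = 254 − 12.6 = 241.4 → 241
  G: 17 + 0.1×(128−17) = 17 + 11.1 = 28.1 → 28
  B: 109 + 0.1×(128−109) = 109 + 1.9 = 110.9 → 111
  → #F11C6F
94% shade:
  R: 254 − 238.76 = 15.24 → 15
  G: 17 + 0.94×(0−17) = 17 − 15.98 = 1.02 → 1
  B: 109 − 102.46 = 6.54 → 7
  → #0F0107

#F11C6F, #0F0107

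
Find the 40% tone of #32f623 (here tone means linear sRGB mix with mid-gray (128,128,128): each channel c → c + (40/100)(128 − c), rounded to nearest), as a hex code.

#51c748

#32f623 is rgb(50, 246, 35).
Per channel, c → c + 0.4(128 − c):
  R: 50 + 0.4×(128−50) = 50 + 31.2 = 81.2 → 81
  G: 246 + 0.4×(128−246) = 246 − 47.2 = 198.8 → 199
  B: 35 + 0.4×(128−35) = 35 + 37.2 = 72.2 → 72
rgb(81, 199, 72) = #51c748.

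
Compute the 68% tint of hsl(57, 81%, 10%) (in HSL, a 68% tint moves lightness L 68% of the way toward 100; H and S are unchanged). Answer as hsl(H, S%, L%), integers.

L moves 68% from 10 toward 100: 10 + 61.2 = 71.2 → 71.
H and S are unchanged.

hsl(57, 81%, 71%)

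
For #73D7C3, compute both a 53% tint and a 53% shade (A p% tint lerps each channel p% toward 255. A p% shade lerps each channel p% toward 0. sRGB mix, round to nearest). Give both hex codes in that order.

#BDECE3, #36655C

#73D7C3 is rgb(115, 215, 195).
53% tint:
  R: 115 + 0.53×(255−115) = 115 + 74.2 = 189.2 → 189
  G: 215 + 0.53×(255−215) = 215 + 21.2 = 236.2 → 236
  B: 195 + 0.53×(255−195) = 195 + 31.8 = 226.8 → 227
  → #BDECE3
53% shade:
  R: 115 + 0.53×(0−115) = 115 − 60.95 = 54.05 → 54
  G: 215 + 0.53×(0−215) = 215 − 113.95 = 101.05 → 101
  B: 195 + 0.53×(0−195) = 195 − 103.35 = 91.65 → 92
  → #36655C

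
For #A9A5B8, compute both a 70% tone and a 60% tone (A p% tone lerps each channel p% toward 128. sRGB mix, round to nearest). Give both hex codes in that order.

#8C8B91, #908F96

#A9A5B8 is rgb(169, 165, 184).
70% tone:
  R: 169 − 28.7 = 140.3 → 140
  G: 165 + 0.7×(128−165) = 165 − 25.9 = 139.1 → 139
  B: 184 + 0.7×(128−184) = 184 − 39.2 = 144.8 → 145
  → #8C8B91
60% tone:
  R: 169 − 24.6 = 144.4 → 144
  G: 165 + 0.6×(128−165) = 165 − 22.2 = 142.8 → 143
  B: 184 + 0.6×(128−184) = 184 − 33.6 = 150.4 → 150
  → #908F96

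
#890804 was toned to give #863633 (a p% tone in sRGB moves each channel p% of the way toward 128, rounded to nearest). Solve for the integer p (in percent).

#890804 is rgb(137, 8, 4); #863633 is rgb(134, 54, 51).
On the B channel (widest range): 51 ≈ 4 + (p/100)(128 − 4), so p ≈ 100×(51 − 4)/(128 − 4) = 4700/124 = 37.90.
p = 38 reproduces all three channels after rounding.

38%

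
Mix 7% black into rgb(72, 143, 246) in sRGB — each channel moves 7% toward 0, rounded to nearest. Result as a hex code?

#4385e5

Lerp each channel 7% toward 0:
  R: 72 + 0.07×(0−72) = 72 − 5.04 = 66.96 → 67
  G: 143 − 10.01 = 132.99 → 133
  B: 246 − 17.22 = 228.78 → 229
rgb(67, 133, 229) = #4385e5.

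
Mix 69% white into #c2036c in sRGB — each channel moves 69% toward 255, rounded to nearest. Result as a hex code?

#c2036c is rgb(194, 3, 108).
Per channel, c → c + 0.69(255 − c):
  R: 194 + 0.69×(255−194) = 194 + 42.09 = 236.09 → 236
  G: 3 + 173.88 = 176.88 → 177
  B: 108 + 101.43 = 209.43 → 209
rgb(236, 177, 209) = #ecb1d1.

#ecb1d1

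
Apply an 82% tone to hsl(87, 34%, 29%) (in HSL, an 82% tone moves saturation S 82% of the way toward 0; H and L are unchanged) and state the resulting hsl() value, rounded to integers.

S moves 82% from 34 toward 0: 34 − 27.88 = 6.12 → 6.
H and L are unchanged.

hsl(87, 6%, 29%)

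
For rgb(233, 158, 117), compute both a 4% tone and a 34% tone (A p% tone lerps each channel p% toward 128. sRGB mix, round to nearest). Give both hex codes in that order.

4% tone:
  R: 233 − 4.2 = 228.8 → 229
  G: 158 + 0.04×(128−158) = 158 − 1.2 = 156.8 → 157
  B: 117 + 0.44 = 117.44 → 117
  → #E59D75
34% tone:
  R: 233 + 0.34×(128−233) = 233 − 35.7 = 197.3 → 197
  G: 158 − 10.2 = 147.8 → 148
  B: 117 + 3.74 = 120.74 → 121
  → #C59479

#E59D75, #C59479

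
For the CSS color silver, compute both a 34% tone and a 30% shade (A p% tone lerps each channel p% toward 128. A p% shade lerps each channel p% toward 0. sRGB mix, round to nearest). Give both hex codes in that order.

#AAAAAA, #868686

CSS silver is rgb(192, 192, 192).
34% tone:
  R: 192 − 21.76 = 170.24 → 170
  G: 192 + 0.34×(128−192) = 192 − 21.76 = 170.24 → 170
  B: 192 − 21.76 = 170.24 → 170
  → #AAAAAA
30% shade:
  R: 192 + 0.3×(0−192) = 192 − 57.6 = 134.4 → 134
  G: 192 + 0.3×(0−192) = 192 − 57.6 = 134.4 → 134
  B: 192 − 57.6 = 134.4 → 134
  → #868686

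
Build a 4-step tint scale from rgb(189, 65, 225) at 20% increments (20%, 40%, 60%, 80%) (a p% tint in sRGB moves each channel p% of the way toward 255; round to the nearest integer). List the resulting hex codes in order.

20%: (189 + 13.2 = 202.2→202, 65 + 38 = 103→103, 225 + 6 = 231→231) → #ca67e7
40%: (189 + 26.4 = 215.4→215, 65 + 76 = 141→141, 225 + 12 = 237→237) → #d78ded
60%: (189 + 39.6 = 228.6→229, 65 + 114 = 179→179, 225 + 18 = 243→243) → #e5b3f3
80%: (189 + 52.8 = 241.8→242, 65 + 152 = 217→217, 225 + 24 = 249→249) → #f2d9f9

#ca67e7, #d78ded, #e5b3f3, #f2d9f9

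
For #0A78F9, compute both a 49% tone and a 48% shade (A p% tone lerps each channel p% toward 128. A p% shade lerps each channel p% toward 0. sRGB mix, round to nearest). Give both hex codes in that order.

#447CBE, #053E81

#0A78F9 is rgb(10, 120, 249).
49% tone:
  R: 10 + 0.49×(128−10) = 10 + 57.82 = 67.82 → 68
  G: 120 + 0.49×(128−120) = 120 + 3.92 = 123.92 → 124
  B: 249 − 59.29 = 189.71 → 190
  → #447CBE
48% shade:
  R: 10 + 0.48×(0−10) = 10 − 4.8 = 5.2 → 5
  G: 120 − 57.6 = 62.4 → 62
  B: 249 + 0.48×(0−249) = 249 − 119.52 = 129.48 → 129
  → #053E81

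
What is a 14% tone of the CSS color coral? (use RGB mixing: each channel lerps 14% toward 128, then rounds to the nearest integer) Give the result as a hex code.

CSS coral is rgb(255, 127, 80).
A 14% tone moves each channel 14% toward 128:
  R: 255 − 17.78 = 237.22 → 237
  G: 127 + 0.14×(128−127) = 127 + 0.14 = 127.14 → 127
  B: 80 + 6.72 = 86.72 → 87
rgb(237, 127, 87) = #ed7f57.

#ed7f57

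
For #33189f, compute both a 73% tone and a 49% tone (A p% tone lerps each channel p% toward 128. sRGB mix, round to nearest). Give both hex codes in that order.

#6b6488, #594b90

#33189f is rgb(51, 24, 159).
73% tone:
  R: 51 + 56.21 = 107.21 → 107
  G: 24 + 75.92 = 99.92 → 100
  B: 159 − 22.63 = 136.37 → 136
  → #6b6488
49% tone:
  R: 51 + 0.49×(128−51) = 51 + 37.73 = 88.73 → 89
  G: 24 + 50.96 = 74.96 → 75
  B: 159 − 15.19 = 143.81 → 144
  → #594b90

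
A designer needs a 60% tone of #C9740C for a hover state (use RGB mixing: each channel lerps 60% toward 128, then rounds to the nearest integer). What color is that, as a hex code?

#C9740C is rgb(201, 116, 12).
Per channel, c → c + 0.6(128 − c):
  R: 201 + 0.6×(128−201) = 201 − 43.8 = 157.2 → 157
  G: 116 + 0.6×(128−116) = 116 + 7.2 = 123.2 → 123
  B: 12 + 0.6×(128−12) = 12 + 69.6 = 81.6 → 82
rgb(157, 123, 82) = #9D7B52.

#9D7B52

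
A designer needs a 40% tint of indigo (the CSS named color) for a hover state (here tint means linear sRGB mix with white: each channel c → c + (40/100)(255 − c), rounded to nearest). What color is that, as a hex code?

CSS indigo is rgb(75, 0, 130).
Lerp each channel 40% toward 255:
  R: 75 + 72 = 147 → 147
  G: 0 + 0.4×(255−0) = 0 + 102 = 102 → 102
  B: 130 + 0.4×(255−130) = 130 + 50 = 180 → 180
rgb(147, 102, 180) = #9366b4.

#9366b4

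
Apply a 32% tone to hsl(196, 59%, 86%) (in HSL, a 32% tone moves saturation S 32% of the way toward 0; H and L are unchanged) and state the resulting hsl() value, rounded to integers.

S moves 32% from 59 toward 0: 59 − 18.88 = 40.12 → 40.
H and L are unchanged.

hsl(196, 40%, 86%)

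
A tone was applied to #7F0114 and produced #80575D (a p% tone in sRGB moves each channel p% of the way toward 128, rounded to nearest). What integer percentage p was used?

#7F0114 is rgb(127, 1, 20); #80575D is rgb(128, 87, 93).
On the G channel (widest range): 87 ≈ 1 + (p/100)(128 − 1), so p ≈ 100×(87 − 1)/(128 − 1) = 8600/127 = 67.72.
p = 68 reproduces all three channels after rounding.

68%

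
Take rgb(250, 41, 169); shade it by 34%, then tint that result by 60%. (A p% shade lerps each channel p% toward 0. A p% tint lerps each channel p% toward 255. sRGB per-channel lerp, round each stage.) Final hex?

#DBA4C6

Lerp each channel 34% toward 0:
  R: 250 + 0.34×(0−250) = 250 − 85 = 165 → 165
  G: 41 + 0.34×(0−41) = 41 − 13.94 = 27.06 → 27
  B: 169 + 0.34×(0−169) = 169 − 57.46 = 111.54 → 112
After the shade: rgb(165, 27, 112) = #A51B70.
Lerp each channel 60% toward 255:
  R: 165 + 0.6×(255−165) = 165 + 54 = 219 → 219
  G: 27 + 0.6×(255−27) = 27 + 136.8 = 163.8 → 164
  B: 112 + 0.6×(255−112) = 112 + 85.8 = 197.8 → 198
rgb(219, 164, 198) = #DBA4C6.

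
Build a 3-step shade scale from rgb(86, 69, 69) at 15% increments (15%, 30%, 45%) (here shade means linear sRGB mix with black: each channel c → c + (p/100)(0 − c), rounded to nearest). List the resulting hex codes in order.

#493B3B, #3C3030, #2F2626

15%: (86 − 12.9 = 73.1→73, 69 − 10.35 = 58.65→59, 69 − 10.35 = 58.65→59) → #493B3B
30%: (86 − 25.8 = 60.2→60, 69 − 20.7 = 48.3→48, 69 − 20.7 = 48.3→48) → #3C3030
45%: (86 − 38.7 = 47.3→47, 69 − 31.05 = 37.95→38, 69 − 31.05 = 37.95→38) → #2F2626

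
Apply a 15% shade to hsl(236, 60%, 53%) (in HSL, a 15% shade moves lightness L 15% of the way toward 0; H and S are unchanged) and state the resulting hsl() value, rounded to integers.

hsl(236, 60%, 45%)

L moves 15% from 53 toward 0: 53 − 7.95 = 45.05 → 45.
H and S are unchanged.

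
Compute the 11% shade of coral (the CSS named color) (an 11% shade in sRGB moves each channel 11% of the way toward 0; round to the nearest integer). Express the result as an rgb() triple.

rgb(227, 113, 71)

CSS coral is rgb(255, 127, 80).
An 11% shade moves each channel 11% toward 0:
  R: 255 + 0.11×(0−255) = 255 − 28.05 = 226.95 → 227
  G: 127 + 0.11×(0−127) = 127 − 13.97 = 113.03 → 113
  B: 80 + 0.11×(0−80) = 80 − 8.8 = 71.2 → 71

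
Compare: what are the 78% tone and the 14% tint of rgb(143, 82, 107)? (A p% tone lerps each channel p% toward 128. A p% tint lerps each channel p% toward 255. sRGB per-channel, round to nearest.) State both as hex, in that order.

78% tone:
  R: 143 − 11.7 = 131.3 → 131
  G: 82 + 0.78×(128−82) = 82 + 35.88 = 117.88 → 118
  B: 107 + 0.78×(128−107) = 107 + 16.38 = 123.38 → 123
  → #83767B
14% tint:
  R: 143 + 15.68 = 158.68 → 159
  G: 82 + 24.22 = 106.22 → 106
  B: 107 + 0.14×(255−107) = 107 + 20.72 = 127.72 → 128
  → #9F6A80

#83767B, #9F6A80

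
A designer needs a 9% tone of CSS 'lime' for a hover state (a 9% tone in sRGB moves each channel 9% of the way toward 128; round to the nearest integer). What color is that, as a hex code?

#0CF40C

CSS lime is rgb(0, 255, 0).
Per channel, c → c + 0.09(128 − c):
  R: 0 + 0.09×(128−0) = 0 + 11.52 = 11.52 → 12
  G: 255 + 0.09×(128−255) = 255 − 11.43 = 243.57 → 244
  B: 0 + 11.52 = 11.52 → 12
rgb(12, 244, 12) = #0CF40C.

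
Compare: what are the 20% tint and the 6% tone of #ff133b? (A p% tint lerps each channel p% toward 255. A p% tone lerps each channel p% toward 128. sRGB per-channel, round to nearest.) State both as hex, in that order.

#ff133b is rgb(255, 19, 59).
20% tint:
  R: 255 + 0.2×(255−255) = 255 + 0 = 255 → 255
  G: 19 + 0.2×(255−19) = 19 + 47.2 = 66.2 → 66
  B: 59 + 39.2 = 98.2 → 98
  → #ff4262
6% tone:
  R: 255 + 0.06×(128−255) = 255 − 7.62 = 247.38 → 247
  G: 19 + 0.06×(128−19) = 19 + 6.54 = 25.54 → 26
  B: 59 + 4.14 = 63.14 → 63
  → #f71a3f

#ff4262, #f71a3f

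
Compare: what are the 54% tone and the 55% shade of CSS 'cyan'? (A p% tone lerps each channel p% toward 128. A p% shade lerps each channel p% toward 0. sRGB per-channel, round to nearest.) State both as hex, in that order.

CSS cyan is rgb(0, 255, 255).
54% tone:
  R: 0 + 69.12 = 69.12 → 69
  G: 255 − 68.58 = 186.42 → 186
  B: 255 + 0.54×(128−255) = 255 − 68.58 = 186.42 → 186
  → #45BABA
55% shade:
  R: 0 + 0.55×(0−0) = 0 + 0 = 0 → 0
  G: 255 − 140.25 = 114.75 → 115
  B: 255 − 140.25 = 114.75 → 115
  → #007373

#45BABA, #007373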